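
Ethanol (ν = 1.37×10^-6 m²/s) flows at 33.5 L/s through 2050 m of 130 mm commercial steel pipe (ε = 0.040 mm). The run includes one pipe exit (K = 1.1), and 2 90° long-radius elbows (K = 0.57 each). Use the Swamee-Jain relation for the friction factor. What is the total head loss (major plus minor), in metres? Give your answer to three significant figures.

H_L ≈ 90.3 m

V = 4Q/(πD²) = 2.524 m/s; V²/2g = 0.3247 m
Re = 2.39×10^5, ε/D = 3.08×10^-4 → f = 0.01749 (Swamee-Jain)
Major: h_f = f(L/D)·V²/2g = 0.01749·15769·0.3247 = 89.57 m
Minor: ΣK = 2.24; h_m = ΣK·V²/2g = 0.7273 m
Total H_L = 89.57 + 0.7273 = 90.29 m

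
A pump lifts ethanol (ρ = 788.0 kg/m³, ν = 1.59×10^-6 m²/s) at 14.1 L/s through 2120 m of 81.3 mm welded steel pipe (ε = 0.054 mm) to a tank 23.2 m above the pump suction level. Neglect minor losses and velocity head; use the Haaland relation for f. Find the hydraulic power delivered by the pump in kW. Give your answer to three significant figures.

P_hyd ≈ 24.0 kW

V = 4Q/(πD²) = 2.716 m/s; Re = 1.39×10^5; ε/D = 6.64×10^-4; f = 0.02005
h_f = f(L/D)V²/2g = 196.6 m
Total head H = z + h_f = 23.2 + 196.6 = 219.8 m
P_hyd = ρgQH = 788.0·9.81·0.0141·219.8 = 23.95 kW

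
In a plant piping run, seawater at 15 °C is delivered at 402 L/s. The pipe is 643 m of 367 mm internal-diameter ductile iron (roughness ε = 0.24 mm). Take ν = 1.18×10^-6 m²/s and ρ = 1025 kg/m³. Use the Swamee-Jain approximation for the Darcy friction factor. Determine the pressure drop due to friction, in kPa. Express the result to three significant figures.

V = 4Q/(πD²) = 4·0.402/(π·0.367²) = 3.800 m/s
Re = VD/ν = 3.800·0.367/1.18×10^-6 = 1.18×10^6 → turbulent
ε/D = 0.24/367 = 6.54×10^-4
Swamee-Jain: f = 0.01819
h_f = f(L/D)V²/(2g) = 0.01819·(643/0.367)·3.800²/(2·9.81) = 23.46 m
Δp = ρg·h_f = 1025·9.81·23.46 = 235.9 kPa

Δp ≈ 236 kPa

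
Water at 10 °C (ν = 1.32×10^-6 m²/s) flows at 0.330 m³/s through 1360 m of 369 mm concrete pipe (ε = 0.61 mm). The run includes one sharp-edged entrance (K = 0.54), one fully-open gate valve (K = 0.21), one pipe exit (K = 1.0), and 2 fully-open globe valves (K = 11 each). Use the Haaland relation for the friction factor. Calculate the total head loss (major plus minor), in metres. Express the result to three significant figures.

H_L ≈ 51.8 m

V = 4Q/(πD²) = 3.086 m/s; V²/2g = 0.4853 m
Re = 8.63×10^5, ε/D = 0.00165 → f = 0.02254 (Haaland)
Major: h_f = f(L/D)·V²/2g = 0.02254·3686·0.4853 = 40.32 m
Minor: ΣK = 23.8; h_m = ΣK·V²/2g = 11.53 m
Total H_L = 40.32 + 11.53 = 51.84 m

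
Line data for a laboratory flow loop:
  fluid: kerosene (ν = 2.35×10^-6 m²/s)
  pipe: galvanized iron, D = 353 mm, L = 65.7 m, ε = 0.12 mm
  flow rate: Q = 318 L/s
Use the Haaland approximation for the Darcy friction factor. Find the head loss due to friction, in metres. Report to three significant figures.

V = 4Q/(πD²) = 4·0.318/(π·0.353²) = 3.249 m/s
Re = VD/ν = 3.249·0.353/2.35×10^-6 = 4.88×10^5 → turbulent
ε/D = 0.12/353 = 3.40×10^-4
Haaland: f = 0.01649
h_f = f(L/D)V²/(2g) = 0.01649·(65.7/0.353)·3.249²/(2·9.81) = 1.652 m

h_f ≈ 1.65 m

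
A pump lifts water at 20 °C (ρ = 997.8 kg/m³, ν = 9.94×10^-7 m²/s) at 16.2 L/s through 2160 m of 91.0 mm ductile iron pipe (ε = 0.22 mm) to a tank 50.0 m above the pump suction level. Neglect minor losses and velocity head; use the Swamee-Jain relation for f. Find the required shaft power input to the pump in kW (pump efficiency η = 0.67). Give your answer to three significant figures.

P_shaft ≈ 57.1 kW

V = 4Q/(πD²) = 2.491 m/s; Re = 2.28×10^5; ε/D = 0.00242; f = 0.02550
h_f = f(L/D)V²/2g = 191.4 m
Total head H = z + h_f = 50.0 + 191.4 = 241.4 m
P_hyd = ρgQH = 997.8·9.81·0.0162·241.4 = 38.28 kW
P_shaft = P_hyd/η = 38.28/0.67 = 57.14 kW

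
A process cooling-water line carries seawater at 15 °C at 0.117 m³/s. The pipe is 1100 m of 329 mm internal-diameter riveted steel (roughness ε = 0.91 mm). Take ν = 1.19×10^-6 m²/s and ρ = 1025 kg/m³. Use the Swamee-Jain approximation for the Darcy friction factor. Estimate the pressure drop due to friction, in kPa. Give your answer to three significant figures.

V = 4Q/(πD²) = 4·0.117/(π·0.329²) = 1.376 m/s
Re = VD/ν = 1.376·0.329/1.19×10^-6 = 3.80×10^5 → turbulent
ε/D = 0.91/329 = 0.00277
Swamee-Jain: f = 0.02609
h_f = f(L/D)V²/(2g) = 0.02609·(1100/0.329)·1.376²/(2·9.81) = 8.420 m
Δp = ρg·h_f = 1025·9.81·8.420 = 84.66 kPa

Δp ≈ 84.7 kPa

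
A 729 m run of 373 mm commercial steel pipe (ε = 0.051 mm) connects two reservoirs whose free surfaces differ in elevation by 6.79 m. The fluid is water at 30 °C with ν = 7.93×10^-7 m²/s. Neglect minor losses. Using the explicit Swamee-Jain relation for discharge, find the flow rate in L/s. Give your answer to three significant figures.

Q ≈ 242 L/s

Swamee-Jain (Type II): Q = -0.965·√(gD⁵h_f/L)·ln[ε/(3.7D) + √(3.17ν²L/(gD³h_f))]
√(gD⁵h_f/L) = √(9.81·0.373⁵·6.79/729) = 0.02568
ε/(3.7D) = 3.70×10^-5; √(3.17ν²L/(gD³h_f)) = 2.05×10^-5
Q = -0.965·0.02568·ln(5.746×10^-5) = 0.2420 m³/s
Check: V = 2.21 m/s, Re = 1.04×10^6, f = 0.01398, h_f = 6.83 m ≈ 6.79 m ✓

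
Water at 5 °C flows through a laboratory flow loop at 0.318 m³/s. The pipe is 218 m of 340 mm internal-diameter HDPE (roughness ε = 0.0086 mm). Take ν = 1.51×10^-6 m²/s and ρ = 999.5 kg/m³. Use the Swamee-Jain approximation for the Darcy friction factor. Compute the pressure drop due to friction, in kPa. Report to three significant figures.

V = 4Q/(πD²) = 4·0.318/(π·0.340²) = 3.503 m/s
Re = VD/ν = 3.503·0.340/1.51×10^-6 = 7.89×10^5 → turbulent
ε/D = 0.0086/340 = 2.53×10^-5
Swamee-Jain: f = 0.01260
h_f = f(L/D)V²/(2g) = 0.01260·(218/0.340)·3.503²/(2·9.81) = 5.051 m
Δp = ρg·h_f = 999.5·9.81·5.051 = 49.53 kPa

Δp ≈ 49.5 kPa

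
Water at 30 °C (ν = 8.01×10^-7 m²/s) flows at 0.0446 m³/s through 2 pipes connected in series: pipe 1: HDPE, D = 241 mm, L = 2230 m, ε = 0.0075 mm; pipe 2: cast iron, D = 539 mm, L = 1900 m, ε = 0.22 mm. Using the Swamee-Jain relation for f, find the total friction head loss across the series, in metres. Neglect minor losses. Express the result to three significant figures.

H ≈ 6.80 m

Pipe 1: V = 0.9777 m/s, Re = 2.94×10^5, ε/D = 3.11×10^-5, f = 0.01478, h_1 = f(L/D)V²/2g = 6.663 m
Pipe 2: V = 0.1955 m/s, Re = 1.32×10^5, ε/D = 4.08×10^-4, f = 0.01931, h_2 = f(L/D)V²/2g = 0.1325 m
Series → Q common, losses add: H = Σh = 6.796 m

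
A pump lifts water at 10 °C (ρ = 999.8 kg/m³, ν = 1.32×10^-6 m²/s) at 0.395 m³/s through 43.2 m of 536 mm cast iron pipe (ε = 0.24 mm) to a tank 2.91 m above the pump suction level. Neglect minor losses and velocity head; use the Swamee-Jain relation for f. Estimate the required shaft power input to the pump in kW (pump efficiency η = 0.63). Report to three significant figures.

P_shaft ≈ 19.2 kW

V = 4Q/(πD²) = 1.751 m/s; Re = 7.11×10^5; ε/D = 4.48×10^-4; f = 0.01715
h_f = f(L/D)V²/2g = 0.2159 m
Total head H = z + h_f = 2.91 + 0.2159 = 3.126 m
P_hyd = ρgQH = 999.8·9.81·0.395·3.126 = 12.11 kW
P_shaft = P_hyd/η = 12.11/0.63 = 19.22 kW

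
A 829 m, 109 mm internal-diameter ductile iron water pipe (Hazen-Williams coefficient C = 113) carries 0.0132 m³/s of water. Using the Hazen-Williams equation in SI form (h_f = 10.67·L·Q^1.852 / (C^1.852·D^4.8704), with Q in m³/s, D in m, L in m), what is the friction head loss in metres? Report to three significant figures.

h_f = 10.67·829·0.0132^1.852 / (113^1.852·0.109^4.8704) = 22.48 m

h_f ≈ 22.5 m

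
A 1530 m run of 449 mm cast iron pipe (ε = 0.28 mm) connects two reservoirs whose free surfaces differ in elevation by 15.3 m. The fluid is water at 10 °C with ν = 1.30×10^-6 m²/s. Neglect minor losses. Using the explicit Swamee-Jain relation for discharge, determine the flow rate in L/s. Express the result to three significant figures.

Swamee-Jain (Type II): Q = -0.965·√(gD⁵h_f/L)·ln[ε/(3.7D) + √(3.17ν²L/(gD³h_f))]
√(gD⁵h_f/L) = √(9.81·0.449⁵·15.3/1530) = 0.04231
ε/(3.7D) = 1.69×10^-4; √(3.17ν²L/(gD³h_f)) = 2.46×10^-5
Q = -0.965·0.04231·ln(1.931×10^-4) = 0.3492 m³/s
Check: V = 2.21 m/s, Re = 7.62×10^5, f = 0.01822, h_f = 15.4 m ≈ 15.3 m ✓

Q ≈ 349 L/s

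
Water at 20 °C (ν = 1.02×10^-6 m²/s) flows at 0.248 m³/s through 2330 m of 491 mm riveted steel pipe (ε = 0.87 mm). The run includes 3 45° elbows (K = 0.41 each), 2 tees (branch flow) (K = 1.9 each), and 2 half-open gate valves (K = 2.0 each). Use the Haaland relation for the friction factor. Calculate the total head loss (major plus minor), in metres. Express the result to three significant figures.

H_L ≈ 10.3 m

V = 4Q/(πD²) = 1.310 m/s; V²/2g = 0.08744 m
Re = 6.30×10^5, ε/D = 0.00177 → f = 0.02301 (Haaland)
Major: h_f = f(L/D)·V²/2g = 0.02301·4745·0.08744 = 9.547 m
Minor: ΣK = 9.03; h_m = ΣK·V²/2g = 0.7896 m
Total H_L = 9.547 + 0.7896 = 10.34 m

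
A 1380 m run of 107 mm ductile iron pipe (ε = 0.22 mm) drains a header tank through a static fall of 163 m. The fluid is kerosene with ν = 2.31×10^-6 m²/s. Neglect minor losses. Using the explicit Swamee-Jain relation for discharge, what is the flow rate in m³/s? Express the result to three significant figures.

Swamee-Jain (Type II): Q = -0.965·√(gD⁵h_f/L)·ln[ε/(3.7D) + √(3.17ν²L/(gD³h_f))]
√(gD⁵h_f/L) = √(9.81·0.107⁵·163/1380) = 0.004031
ε/(3.7D) = 5.56×10^-4; √(3.17ν²L/(gD³h_f)) = 1.09×10^-4
Q = -0.965·0.004031·ln(6.649×10^-4) = 0.02846 m³/s
Check: V = 3.17 m/s, Re = 1.47×10^5, f = 0.02496, h_f = 164 m ≈ 163 m ✓

Q ≈ 0.0285 m³/s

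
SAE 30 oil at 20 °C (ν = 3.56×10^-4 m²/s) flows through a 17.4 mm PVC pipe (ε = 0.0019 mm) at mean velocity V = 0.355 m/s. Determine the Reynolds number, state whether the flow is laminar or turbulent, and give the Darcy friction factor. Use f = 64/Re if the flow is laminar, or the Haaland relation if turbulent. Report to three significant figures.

Re ≈ 17.4; laminar; f = 64/Re ≈ 3.69

Re = VD/ν = 0.3550·0.0174/3.56×10^-4 = 17.4
Re < 2300 → laminar → f = 64/Re = 3.689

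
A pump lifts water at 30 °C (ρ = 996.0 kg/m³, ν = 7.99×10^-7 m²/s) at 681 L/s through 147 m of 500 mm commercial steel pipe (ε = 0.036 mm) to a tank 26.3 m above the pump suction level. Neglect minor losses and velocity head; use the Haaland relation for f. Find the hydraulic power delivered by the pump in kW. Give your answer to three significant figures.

P_hyd ≈ 190 kW

V = 4Q/(πD²) = 3.468 m/s; Re = 2.17×10^6; ε/D = 7.20×10^-5; f = 0.01214
h_f = f(L/D)V²/2g = 2.189 m
Total head H = z + h_f = 26.3 + 2.189 = 28.49 m
P_hyd = ρgQH = 996.0·9.81·0.681·28.49 = 189.6 kW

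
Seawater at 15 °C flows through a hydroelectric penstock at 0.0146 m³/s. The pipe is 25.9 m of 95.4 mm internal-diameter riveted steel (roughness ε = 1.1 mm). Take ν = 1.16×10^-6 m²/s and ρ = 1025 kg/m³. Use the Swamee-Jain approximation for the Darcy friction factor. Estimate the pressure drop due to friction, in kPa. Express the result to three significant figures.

V = 4Q/(πD²) = 4·0.0146/(π·0.0954²) = 2.043 m/s
Re = VD/ν = 2.043·0.0954/1.16×10^-6 = 1.68×10^5 → turbulent
ε/D = 1.1/95.4 = 0.0115
Swamee-Jain: f = 0.04030
h_f = f(L/D)V²/(2g) = 0.04030·(25.9/0.0954)·2.043²/(2·9.81) = 2.326 m
Δp = ρg·h_f = 1025·9.81·2.326 = 23.39 kPa

Δp ≈ 23.4 kPa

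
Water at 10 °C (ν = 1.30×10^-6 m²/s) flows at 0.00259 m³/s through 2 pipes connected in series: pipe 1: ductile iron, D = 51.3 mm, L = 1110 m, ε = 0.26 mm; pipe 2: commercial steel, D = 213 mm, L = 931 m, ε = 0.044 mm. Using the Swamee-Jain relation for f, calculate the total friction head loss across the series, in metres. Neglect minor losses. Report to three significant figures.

H ≈ 56.6 m

Pipe 1: V = 1.253 m/s, Re = 4.94×10^4, ε/D = 0.00507, f = 0.03266, h_1 = f(L/D)V²/2g = 56.56 m
Pipe 2: V = 0.07269 m/s, Re = 1.19×10^4, ε/D = 2.07×10^-4, f = 0.02993, h_2 = f(L/D)V²/2g = 0.03523 m
Series → Q common, losses add: H = Σh = 56.60 m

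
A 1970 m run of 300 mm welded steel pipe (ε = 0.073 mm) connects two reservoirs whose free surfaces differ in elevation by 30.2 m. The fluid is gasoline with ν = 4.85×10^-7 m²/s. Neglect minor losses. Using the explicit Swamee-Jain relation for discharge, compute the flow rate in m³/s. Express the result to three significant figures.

Swamee-Jain (Type II): Q = -0.965·√(gD⁵h_f/L)·ln[ε/(3.7D) + √(3.17ν²L/(gD³h_f))]
√(gD⁵h_f/L) = √(9.81·0.300⁵·30.2/1970) = 0.01912
ε/(3.7D) = 6.58×10^-5; √(3.17ν²L/(gD³h_f)) = 1.36×10^-5
Q = -0.965·0.01912·ln(7.932×10^-5) = 0.1742 m³/s
Check: V = 2.46 m/s, Re = 1.52×10^6, f = 0.01495, h_f = 30.4 m ≈ 30.2 m ✓

Q ≈ 0.174 m³/s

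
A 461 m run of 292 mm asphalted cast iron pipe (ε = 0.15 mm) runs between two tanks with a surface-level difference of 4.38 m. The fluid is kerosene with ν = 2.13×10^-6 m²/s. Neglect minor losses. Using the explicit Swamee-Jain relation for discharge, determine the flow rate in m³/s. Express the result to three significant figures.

Swamee-Jain (Type II): Q = -0.965·√(gD⁵h_f/L)·ln[ε/(3.7D) + √(3.17ν²L/(gD³h_f))]
√(gD⁵h_f/L) = √(9.81·0.292⁵·4.38/461) = 0.01407
ε/(3.7D) = 1.39×10^-4; √(3.17ν²L/(gD³h_f)) = 7.87×10^-5
Q = -0.965·0.01407·ln(2.176×10^-4) = 0.1145 m³/s
Check: V = 1.71 m/s, Re = 2.34×10^5, f = 0.01875, h_f = 4.41 m ≈ 4.38 m ✓

Q ≈ 0.114 m³/s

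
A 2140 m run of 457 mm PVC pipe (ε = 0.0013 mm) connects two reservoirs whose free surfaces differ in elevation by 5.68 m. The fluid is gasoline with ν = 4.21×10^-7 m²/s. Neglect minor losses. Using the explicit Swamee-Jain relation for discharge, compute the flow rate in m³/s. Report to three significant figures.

Q ≈ 0.243 m³/s

Swamee-Jain (Type II): Q = -0.965·√(gD⁵h_f/L)·ln[ε/(3.7D) + √(3.17ν²L/(gD³h_f))]
√(gD⁵h_f/L) = √(9.81·0.457⁵·5.68/2140) = 0.02278
ε/(3.7D) = 7.69×10^-7; √(3.17ν²L/(gD³h_f)) = 1.50×10^-5
Q = -0.965·0.02278·ln(1.580×10^-5) = 0.2430 m³/s
Check: V = 1.48 m/s, Re = 1.61×10^6, f = 0.01083, h_f = 5.67 m ≈ 5.68 m ✓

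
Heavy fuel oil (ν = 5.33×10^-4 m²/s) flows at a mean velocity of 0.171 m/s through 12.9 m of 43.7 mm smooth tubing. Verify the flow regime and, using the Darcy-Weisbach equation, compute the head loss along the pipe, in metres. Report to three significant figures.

h_f ≈ 2.01 m

Re = VD/ν = 0.171·0.04370/5.33×10^-4 = 14.0 → laminar (Re < 2300)
f = 64/Re = 4.565
h_f = f(L/D)V²/(2g) = 4.565·(12.9/0.04370)·0.171²/(2·9.81) = 2.008 m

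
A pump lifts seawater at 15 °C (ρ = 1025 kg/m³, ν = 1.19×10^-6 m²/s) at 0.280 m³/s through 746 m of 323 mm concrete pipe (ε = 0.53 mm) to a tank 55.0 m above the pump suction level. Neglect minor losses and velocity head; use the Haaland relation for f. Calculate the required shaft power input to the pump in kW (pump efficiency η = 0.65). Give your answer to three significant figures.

P_shaft ≈ 372 kW

V = 4Q/(πD²) = 3.417 m/s; Re = 9.28×10^5; ε/D = 0.00164; f = 0.02248
h_f = f(L/D)V²/2g = 30.90 m
Total head H = z + h_f = 55.0 + 30.90 = 85.90 m
P_hyd = ρgQH = 1025·9.81·0.280·85.90 = 241.9 kW
P_shaft = P_hyd/η = 241.9/0.65 = 372.1 kW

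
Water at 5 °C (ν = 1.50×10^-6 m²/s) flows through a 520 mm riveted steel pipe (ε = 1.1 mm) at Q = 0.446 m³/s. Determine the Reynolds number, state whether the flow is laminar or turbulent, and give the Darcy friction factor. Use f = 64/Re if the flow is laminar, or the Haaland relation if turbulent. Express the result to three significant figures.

V = 4Q/(πD²) = 2.100 m/s
Re = VD/ν = 2.100·0.520/1.50×10^-6 = 7.28×10^5
Re > 4000 → turbulent; ε/D = 0.00212
Haaland: f = 0.02404

Re ≈ 7.28×10^5; turbulent; f ≈ 0.0240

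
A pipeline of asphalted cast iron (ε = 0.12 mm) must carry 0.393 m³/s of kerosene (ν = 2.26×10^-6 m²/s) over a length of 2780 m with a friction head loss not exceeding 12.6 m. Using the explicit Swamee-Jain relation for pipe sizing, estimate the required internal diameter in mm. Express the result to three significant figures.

Swamee-Jain (Type III): D = 0.66·[ε^1.25·(LQ²/(gh_f))^4.75 + ν·Q^9.4·(L/(gh_f))^5.2]^0.04
LQ²/(gh_f) = 3.474; L/(gh_f) = 22.49
Term 1 = ε^1.25·(…)^4.75 = 0.00465; Term 2 = ν·Q^9.4·(…)^5.2 = 0.00373
D = 0.66·(0.00465 + 0.00373)^0.04 = 0.5451 m = 545 mm
Check: V = 1.68 m/s, Re = 4.06×10^5, f = 0.01598, h_f = 11.8 m ≈ 12.6 m ✓

D ≈ 545 mm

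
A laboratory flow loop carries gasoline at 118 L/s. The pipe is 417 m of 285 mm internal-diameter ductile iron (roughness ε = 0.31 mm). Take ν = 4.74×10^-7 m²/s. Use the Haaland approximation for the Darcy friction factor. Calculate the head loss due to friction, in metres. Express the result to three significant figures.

h_f ≈ 5.18 m

V = 4Q/(πD²) = 4·0.118/(π·0.285²) = 1.850 m/s
Re = VD/ν = 1.850·0.285/4.74×10^-7 = 1.11×10^6 → turbulent
ε/D = 0.31/285 = 0.00109
Haaland: f = 0.02031
h_f = f(L/D)V²/(2g) = 0.02031·(417/0.285)·1.850²/(2·9.81) = 5.182 m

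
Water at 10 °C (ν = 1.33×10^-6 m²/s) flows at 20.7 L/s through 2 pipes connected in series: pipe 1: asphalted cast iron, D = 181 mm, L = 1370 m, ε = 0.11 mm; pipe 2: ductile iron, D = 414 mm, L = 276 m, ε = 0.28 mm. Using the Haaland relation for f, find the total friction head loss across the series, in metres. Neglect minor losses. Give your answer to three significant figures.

Pipe 1: V = 0.8045 m/s, Re = 1.09×10^5, ε/D = 6.08×10^-4, f = 0.02030, h_1 = f(L/D)V²/2g = 5.068 m
Pipe 2: V = 0.1538 m/s, Re = 4.79×10^4, ε/D = 6.76×10^-4, f = 0.02295, h_2 = f(L/D)V²/2g = 0.01844 m
Series → Q common, losses add: H = Σh = 5.086 m

H ≈ 5.09 m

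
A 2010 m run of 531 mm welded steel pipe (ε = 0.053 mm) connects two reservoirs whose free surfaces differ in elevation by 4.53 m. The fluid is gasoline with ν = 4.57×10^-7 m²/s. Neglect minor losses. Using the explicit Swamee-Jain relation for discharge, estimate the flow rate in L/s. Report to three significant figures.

Q ≈ 298 L/s

Swamee-Jain (Type II): Q = -0.965·√(gD⁵h_f/L)·ln[ε/(3.7D) + √(3.17ν²L/(gD³h_f))]
√(gD⁵h_f/L) = √(9.81·0.531⁵·4.53/2010) = 0.03055
ε/(3.7D) = 2.70×10^-5; √(3.17ν²L/(gD³h_f)) = 1.41×10^-5
Q = -0.965·0.03055·ln(4.112×10^-5) = 0.2977 m³/s
Check: V = 1.34 m/s, Re = 1.56×10^6, f = 0.01307, h_f = 4.56 m ≈ 4.53 m ✓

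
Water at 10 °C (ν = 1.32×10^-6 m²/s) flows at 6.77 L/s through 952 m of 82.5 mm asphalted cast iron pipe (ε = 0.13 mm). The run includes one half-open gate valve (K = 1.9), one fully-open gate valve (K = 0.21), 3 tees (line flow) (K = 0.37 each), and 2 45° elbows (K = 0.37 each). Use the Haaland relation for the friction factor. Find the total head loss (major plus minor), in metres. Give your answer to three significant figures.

H_L ≈ 23.2 m

V = 4Q/(πD²) = 1.266 m/s; V²/2g = 0.08175 m
Re = 7.92×10^4, ε/D = 0.00158 → f = 0.02420 (Haaland)
Major: h_f = f(L/D)·V²/2g = 0.02420·11539·0.08175 = 22.83 m
Minor: ΣK = 3.96; h_m = ΣK·V²/2g = 0.3237 m
Total H_L = 22.83 + 0.3237 = 23.16 m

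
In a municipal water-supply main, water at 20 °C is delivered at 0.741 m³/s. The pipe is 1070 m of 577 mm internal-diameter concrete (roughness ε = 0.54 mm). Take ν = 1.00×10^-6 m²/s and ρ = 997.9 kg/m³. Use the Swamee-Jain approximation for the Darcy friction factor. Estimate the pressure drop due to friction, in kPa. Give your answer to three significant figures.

V = 4Q/(πD²) = 4·0.741/(π·0.577²) = 2.834 m/s
Re = VD/ν = 2.834·0.577/1.00×10^-6 = 1.64×10^6 → turbulent
ε/D = 0.54/577 = 9.36×10^-4
Swamee-Jain: f = 0.01959
h_f = f(L/D)V²/(2g) = 0.01959·(1070/0.577)·2.834²/(2·9.81) = 14.87 m
Δp = ρg·h_f = 997.9·9.81·14.87 = 145.6 kPa

Δp ≈ 146 kPa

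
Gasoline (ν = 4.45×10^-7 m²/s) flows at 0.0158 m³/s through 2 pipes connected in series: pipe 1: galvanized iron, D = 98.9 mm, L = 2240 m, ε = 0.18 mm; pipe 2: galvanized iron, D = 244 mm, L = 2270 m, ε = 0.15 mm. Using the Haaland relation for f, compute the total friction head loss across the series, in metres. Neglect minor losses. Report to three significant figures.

Pipe 1: V = 2.057 m/s, Re = 4.57×10^5, ε/D = 0.00182, f = 0.02327, h_1 = f(L/D)V²/2g = 113.6 m
Pipe 2: V = 0.3379 m/s, Re = 1.85×10^5, ε/D = 6.15×10^-4, f = 0.01933, h_2 = f(L/D)V²/2g = 1.047 m
Series → Q common, losses add: H = Σh = 114.7 m

H ≈ 115 m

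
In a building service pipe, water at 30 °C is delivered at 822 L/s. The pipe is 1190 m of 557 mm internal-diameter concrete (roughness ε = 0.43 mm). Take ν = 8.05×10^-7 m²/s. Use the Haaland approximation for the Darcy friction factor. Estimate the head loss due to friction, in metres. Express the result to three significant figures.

V = 4Q/(πD²) = 4·0.822/(π·0.557²) = 3.373 m/s
Re = VD/ν = 3.373·0.557/8.05×10^-7 = 2.33×10^6 → turbulent
ε/D = 0.43/557 = 7.72×10^-4
Haaland: f = 0.01863
h_f = f(L/D)V²/(2g) = 0.01863·(1190/0.557)·3.373²/(2·9.81) = 23.09 m

h_f ≈ 23.1 m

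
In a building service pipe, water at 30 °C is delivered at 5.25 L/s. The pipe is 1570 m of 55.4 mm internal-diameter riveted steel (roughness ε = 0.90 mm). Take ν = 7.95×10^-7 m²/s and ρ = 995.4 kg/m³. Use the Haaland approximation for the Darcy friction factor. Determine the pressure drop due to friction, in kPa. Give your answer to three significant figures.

V = 4Q/(πD²) = 4·0.00525/(π·0.0554²) = 2.178 m/s
Re = VD/ν = 2.178·0.0554/7.95×10^-7 = 1.52×10^5 → turbulent
ε/D = 0.90/55.4 = 0.0162
Haaland: f = 0.04535
h_f = f(L/D)V²/(2g) = 0.04535·(1570/0.0554)·2.178²/(2·9.81) = 310.7 m
Δp = ρg·h_f = 995.4·9.81·310.7 = 3034 kPa

Δp ≈ 3030 kPa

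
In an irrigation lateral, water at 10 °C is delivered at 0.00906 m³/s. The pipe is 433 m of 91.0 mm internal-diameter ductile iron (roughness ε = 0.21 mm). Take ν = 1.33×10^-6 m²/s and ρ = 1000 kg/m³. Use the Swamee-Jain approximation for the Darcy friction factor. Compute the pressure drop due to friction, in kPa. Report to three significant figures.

V = 4Q/(πD²) = 4·0.00906/(π·0.0910²) = 1.393 m/s
Re = VD/ν = 1.393·0.0910/1.33×10^-6 = 9.53×10^4 → turbulent
ε/D = 0.21/91.0 = 0.00231
Swamee-Jain: f = 0.02619
h_f = f(L/D)V²/(2g) = 0.02619·(433/0.0910)·1.393²/(2·9.81) = 12.32 m
Δp = ρg·h_f = 1000·9.81·12.32 = 120.9 kPa

Δp ≈ 121 kPa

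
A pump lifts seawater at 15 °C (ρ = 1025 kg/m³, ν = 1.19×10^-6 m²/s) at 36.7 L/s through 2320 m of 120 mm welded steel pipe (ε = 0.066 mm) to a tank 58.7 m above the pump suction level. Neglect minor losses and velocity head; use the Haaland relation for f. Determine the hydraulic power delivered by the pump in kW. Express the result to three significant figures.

P_hyd ≈ 91.6 kW

V = 4Q/(πD²) = 3.245 m/s; Re = 3.27×10^5; ε/D = 5.50×10^-4; f = 0.01826
h_f = f(L/D)V²/2g = 189.5 m
Total head H = z + h_f = 58.7 + 189.5 = 248.2 m
P_hyd = ρgQH = 1025·9.81·0.0367·248.2 = 91.59 kW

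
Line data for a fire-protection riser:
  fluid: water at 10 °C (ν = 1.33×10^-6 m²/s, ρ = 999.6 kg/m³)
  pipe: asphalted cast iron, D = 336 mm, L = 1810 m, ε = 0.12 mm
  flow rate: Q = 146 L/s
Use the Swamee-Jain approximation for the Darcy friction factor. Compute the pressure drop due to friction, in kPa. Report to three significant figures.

Δp ≈ 124 kPa

V = 4Q/(πD²) = 4·0.146/(π·0.336²) = 1.647 m/s
Re = VD/ν = 1.647·0.336/1.33×10^-6 = 4.16×10^5 → turbulent
ε/D = 0.12/336 = 3.57×10^-4
Swamee-Jain: f = 0.01701
h_f = f(L/D)V²/(2g) = 0.01701·(1810/0.336)·1.647²/(2·9.81) = 12.67 m
Δp = ρg·h_f = 999.6·9.81·12.67 = 124.2 kPa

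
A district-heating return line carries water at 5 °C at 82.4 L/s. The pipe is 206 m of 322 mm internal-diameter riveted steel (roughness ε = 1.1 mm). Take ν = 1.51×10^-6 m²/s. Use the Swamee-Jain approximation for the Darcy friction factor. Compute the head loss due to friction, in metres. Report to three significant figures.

h_f ≈ 0.931 m

V = 4Q/(πD²) = 4·0.0824/(π·0.322²) = 1.012 m/s
Re = VD/ν = 1.012·0.322/1.51×10^-6 = 2.16×10^5 → turbulent
ε/D = 1.1/322 = 0.00342
Swamee-Jain: f = 0.02789
h_f = f(L/D)V²/(2g) = 0.02789·(206/0.322)·1.012²/(2·9.81) = 0.9312 m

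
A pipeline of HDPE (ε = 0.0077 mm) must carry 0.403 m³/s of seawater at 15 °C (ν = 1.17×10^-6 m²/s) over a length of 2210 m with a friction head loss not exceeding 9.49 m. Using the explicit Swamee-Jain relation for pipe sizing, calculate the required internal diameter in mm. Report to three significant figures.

D ≈ 526 mm

Swamee-Jain (Type III): D = 0.66·[ε^1.25·(LQ²/(gh_f))^4.75 + ν·Q^9.4·(L/(gh_f))^5.2]^0.04
LQ²/(gh_f) = 3.855; L/(gh_f) = 23.74
Term 1 = ε^1.25·(…)^4.75 = 2.47×10^-4; Term 2 = ν·Q^9.4·(…)^5.2 = 0.00324
D = 0.66·(2.47×10^-4 + 0.00324)^0.04 = 0.5263 m = 526 mm
Check: V = 1.85 m/s, Re = 8.33×10^5, f = 0.01229, h_f = 9.03 m ≈ 9.49 m ✓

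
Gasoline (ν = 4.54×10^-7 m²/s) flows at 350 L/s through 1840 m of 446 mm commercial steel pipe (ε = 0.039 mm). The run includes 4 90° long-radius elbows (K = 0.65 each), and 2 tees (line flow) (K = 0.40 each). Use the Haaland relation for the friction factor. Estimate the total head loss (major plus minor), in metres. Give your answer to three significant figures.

V = 4Q/(πD²) = 2.240 m/s; V²/2g = 0.2558 m
Re = 2.20×10^6, ε/D = 8.74×10^-5 → f = 0.01244 (Haaland)
Major: h_f = f(L/D)·V²/2g = 0.01244·4126·0.2558 = 13.13 m
Minor: ΣK = 3.40; h_m = ΣK·V²/2g = 0.8698 m
Total H_L = 13.13 + 0.8698 = 14.00 m

H_L ≈ 14.0 m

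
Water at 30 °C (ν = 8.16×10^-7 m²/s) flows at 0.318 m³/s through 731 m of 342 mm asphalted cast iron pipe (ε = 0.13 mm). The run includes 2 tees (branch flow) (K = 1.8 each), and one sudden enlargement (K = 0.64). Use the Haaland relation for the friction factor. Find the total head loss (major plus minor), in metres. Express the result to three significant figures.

H_L ≈ 23.6 m

V = 4Q/(πD²) = 3.462 m/s; V²/2g = 0.6108 m
Re = 1.45×10^6, ε/D = 3.80×10^-4 → f = 0.01612 (Haaland)
Major: h_f = f(L/D)·V²/2g = 0.01612·2137·0.6108 = 21.05 m
Minor: ΣK = 4.24; h_m = ΣK·V²/2g = 2.590 m
Total H_L = 21.05 + 2.590 = 23.64 m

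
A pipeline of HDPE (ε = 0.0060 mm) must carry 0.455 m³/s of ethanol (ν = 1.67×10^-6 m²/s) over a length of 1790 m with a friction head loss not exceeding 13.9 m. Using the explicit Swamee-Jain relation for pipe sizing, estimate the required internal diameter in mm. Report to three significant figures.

D ≈ 494 mm

Swamee-Jain (Type III): D = 0.66·[ε^1.25·(LQ²/(gh_f))^4.75 + ν·Q^9.4·(L/(gh_f))^5.2]^0.04
LQ²/(gh_f) = 2.718; L/(gh_f) = 13.13
Term 1 = ε^1.25·(…)^4.75 = 3.43×10^-5; Term 2 = ν·Q^9.4·(…)^5.2 = 6.65×10^-4
D = 0.66·(3.43×10^-5 + 6.65×10^-4)^0.04 = 0.4935 m = 494 mm
Check: V = 2.38 m/s, Re = 7.03×10^5, f = 0.01257, h_f = 13.1 m ≈ 13.9 m ✓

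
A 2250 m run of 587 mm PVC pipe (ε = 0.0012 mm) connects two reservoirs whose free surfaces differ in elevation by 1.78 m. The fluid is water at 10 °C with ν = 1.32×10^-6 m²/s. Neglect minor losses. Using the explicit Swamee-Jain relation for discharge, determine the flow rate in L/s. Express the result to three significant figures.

Q ≈ 218 L/s

Swamee-Jain (Type II): Q = -0.965·√(gD⁵h_f/L)·ln[ε/(3.7D) + √(3.17ν²L/(gD³h_f))]
√(gD⁵h_f/L) = √(9.81·0.587⁵·1.78/2250) = 0.02326
ε/(3.7D) = 5.53×10^-7; √(3.17ν²L/(gD³h_f)) = 5.93×10^-5
Q = -0.965·0.02326·ln(5.987×10^-5) = 0.2182 m³/s
Check: V = 0.806 m/s, Re = 3.59×10^5, f = 0.01393, h_f = 1.77 m ≈ 1.78 m ✓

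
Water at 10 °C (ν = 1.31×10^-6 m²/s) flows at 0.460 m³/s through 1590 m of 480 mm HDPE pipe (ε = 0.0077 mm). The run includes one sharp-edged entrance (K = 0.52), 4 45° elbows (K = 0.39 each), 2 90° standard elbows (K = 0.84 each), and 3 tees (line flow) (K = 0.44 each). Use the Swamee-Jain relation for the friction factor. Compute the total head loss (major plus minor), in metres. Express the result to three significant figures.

H_L ≈ 14.9 m

V = 4Q/(πD²) = 2.542 m/s; V²/2g = 0.3294 m
Re = 9.31×10^5, ε/D = 1.60×10^-5 → f = 0.01212 (Swamee-Jain)
Major: h_f = f(L/D)·V²/2g = 0.01212·3312·0.3294 = 13.22 m
Minor: ΣK = 5.08; h_m = ΣK·V²/2g = 1.673 m
Total H_L = 13.22 + 1.673 = 14.89 m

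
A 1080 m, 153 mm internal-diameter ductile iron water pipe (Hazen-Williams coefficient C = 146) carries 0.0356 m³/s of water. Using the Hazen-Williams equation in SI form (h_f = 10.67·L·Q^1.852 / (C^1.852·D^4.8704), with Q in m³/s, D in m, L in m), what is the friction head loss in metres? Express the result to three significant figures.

h_f ≈ 21.9 m

h_f = 10.67·1080·0.0356^1.852 / (146^1.852·0.153^4.8704) = 21.95 m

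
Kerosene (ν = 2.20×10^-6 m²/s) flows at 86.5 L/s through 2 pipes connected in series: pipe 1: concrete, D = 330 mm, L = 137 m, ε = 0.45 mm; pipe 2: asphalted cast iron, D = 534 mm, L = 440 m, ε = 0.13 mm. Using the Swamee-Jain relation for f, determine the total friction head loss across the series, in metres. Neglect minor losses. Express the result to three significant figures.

H ≈ 0.616 m

Pipe 1: V = 1.011 m/s, Re = 1.52×10^5, ε/D = 0.00136, f = 0.02286, h_1 = f(L/D)V²/2g = 0.4948 m
Pipe 2: V = 0.3862 m/s, Re = 9.37×10^4, ε/D = 2.43×10^-4, f = 0.01942, h_2 = f(L/D)V²/2g = 0.1217 m
Series → Q common, losses add: H = Σh = 0.6164 m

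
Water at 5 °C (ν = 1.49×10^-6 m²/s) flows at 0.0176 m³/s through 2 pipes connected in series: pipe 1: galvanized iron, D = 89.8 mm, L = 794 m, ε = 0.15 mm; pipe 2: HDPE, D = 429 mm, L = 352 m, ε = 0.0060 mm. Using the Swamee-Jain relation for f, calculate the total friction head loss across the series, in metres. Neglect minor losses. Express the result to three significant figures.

H ≈ 82.5 m

Pipe 1: V = 2.779 m/s, Re = 1.67×10^5, ε/D = 0.00167, f = 0.02370, h_1 = f(L/D)V²/2g = 82.49 m
Pipe 2: V = 0.1218 m/s, Re = 3.51×10^4, ε/D = 1.40×10^-5, f = 0.02257, h_2 = f(L/D)V²/2g = 0.01400 m
Series → Q common, losses add: H = Σh = 82.51 m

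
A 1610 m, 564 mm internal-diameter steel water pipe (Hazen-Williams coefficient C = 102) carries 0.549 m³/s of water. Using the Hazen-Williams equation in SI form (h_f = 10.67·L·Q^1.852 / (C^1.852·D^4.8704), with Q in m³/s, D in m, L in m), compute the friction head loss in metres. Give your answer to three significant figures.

h_f ≈ 17.5 m

h_f = 10.67·1610·0.549^1.852 / (102^1.852·0.564^4.8704) = 17.54 m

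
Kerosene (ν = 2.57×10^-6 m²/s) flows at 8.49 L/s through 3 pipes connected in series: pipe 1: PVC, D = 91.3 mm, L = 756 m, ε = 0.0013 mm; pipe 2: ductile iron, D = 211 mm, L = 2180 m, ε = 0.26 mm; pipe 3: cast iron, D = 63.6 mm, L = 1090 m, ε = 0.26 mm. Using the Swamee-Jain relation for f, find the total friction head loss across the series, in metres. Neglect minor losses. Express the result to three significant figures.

Pipe 1: V = 1.297 m/s, Re = 4.61×10^4, ε/D = 1.42×10^-5, f = 0.02121, h_1 = f(L/D)V²/2g = 15.05 m
Pipe 2: V = 0.2428 m/s, Re = 1.99×10^4, ε/D = 0.00123, f = 0.02862, h_2 = f(L/D)V²/2g = 0.8885 m
Pipe 3: V = 2.672 m/s, Re = 6.61×10^4, ε/D = 0.00409, f = 0.03048, h_3 = f(L/D)V²/2g = 190.2 m
Series → Q common, losses add: H = Σh = 206.1 m

H ≈ 206 m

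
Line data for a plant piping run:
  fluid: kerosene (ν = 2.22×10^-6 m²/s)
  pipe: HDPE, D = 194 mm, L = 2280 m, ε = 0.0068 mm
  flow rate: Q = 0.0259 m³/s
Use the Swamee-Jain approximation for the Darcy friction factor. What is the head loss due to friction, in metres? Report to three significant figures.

h_f ≈ 8.78 m

V = 4Q/(πD²) = 4·0.0259/(π·0.194²) = 0.8762 m/s
Re = VD/ν = 0.8762·0.194/2.22×10^-6 = 7.66×10^4 → turbulent
ε/D = 0.0068/194 = 3.51×10^-5
Swamee-Jain: f = 0.01909
h_f = f(L/D)V²/(2g) = 0.01909·(2280/0.194)·0.8762²/(2·9.81) = 8.777 m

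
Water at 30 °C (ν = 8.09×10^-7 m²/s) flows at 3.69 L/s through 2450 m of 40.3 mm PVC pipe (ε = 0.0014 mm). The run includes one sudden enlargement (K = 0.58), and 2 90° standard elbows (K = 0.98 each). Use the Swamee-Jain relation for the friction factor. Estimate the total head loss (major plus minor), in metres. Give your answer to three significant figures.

H_L ≈ 438 m

V = 4Q/(πD²) = 2.893 m/s; V²/2g = 0.4265 m
Re = 1.44×10^5, ε/D = 3.47×10^-5 → f = 0.01683 (Swamee-Jain)
Major: h_f = f(L/D)·V²/2g = 0.01683·60794·0.4265 = 436.5 m
Minor: ΣK = 2.54; h_m = ΣK·V²/2g = 1.083 m
Total H_L = 436.5 + 1.083 = 437.6 m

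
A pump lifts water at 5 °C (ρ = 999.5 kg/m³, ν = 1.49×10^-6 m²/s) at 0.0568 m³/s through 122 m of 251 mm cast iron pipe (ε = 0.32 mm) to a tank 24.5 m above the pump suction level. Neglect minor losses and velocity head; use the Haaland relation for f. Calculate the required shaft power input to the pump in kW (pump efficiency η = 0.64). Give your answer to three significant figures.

P_shaft ≈ 21.9 kW

V = 4Q/(πD²) = 1.148 m/s; Re = 1.93×10^5; ε/D = 0.00127; f = 0.02198
h_f = f(L/D)V²/2g = 0.7176 m
Total head H = z + h_f = 24.5 + 0.7176 = 25.22 m
P_hyd = ρgQH = 999.5·9.81·0.0568·25.22 = 14.04 kW
P_shaft = P_hyd/η = 14.04/0.64 = 21.94 kW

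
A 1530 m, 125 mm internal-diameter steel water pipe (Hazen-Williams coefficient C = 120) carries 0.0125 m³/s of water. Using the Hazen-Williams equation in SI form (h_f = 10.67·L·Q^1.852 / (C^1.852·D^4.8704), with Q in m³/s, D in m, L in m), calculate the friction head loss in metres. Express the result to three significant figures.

h_f ≈ 17.2 m

h_f = 10.67·1530·0.0125^1.852 / (120^1.852·0.125^4.8704) = 17.22 m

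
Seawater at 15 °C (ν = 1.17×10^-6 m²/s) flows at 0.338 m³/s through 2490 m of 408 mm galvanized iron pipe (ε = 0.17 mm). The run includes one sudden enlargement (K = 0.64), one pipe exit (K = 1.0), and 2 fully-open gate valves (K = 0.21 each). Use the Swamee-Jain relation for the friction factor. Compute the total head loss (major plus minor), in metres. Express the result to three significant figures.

V = 4Q/(πD²) = 2.585 m/s; V²/2g = 0.3407 m
Re = 9.02×10^5, ε/D = 4.17×10^-4 → f = 0.01677 (Swamee-Jain)
Major: h_f = f(L/D)·V²/2g = 0.01677·6103·0.3407 = 34.86 m
Minor: ΣK = 2.06; h_m = ΣK·V²/2g = 0.7017 m
Total H_L = 34.86 + 0.7017 = 35.57 m

H_L ≈ 35.6 m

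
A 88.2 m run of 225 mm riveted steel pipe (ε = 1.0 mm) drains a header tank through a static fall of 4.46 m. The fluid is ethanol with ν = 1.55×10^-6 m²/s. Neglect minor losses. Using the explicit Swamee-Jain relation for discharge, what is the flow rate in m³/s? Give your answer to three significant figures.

Q ≈ 0.109 m³/s

Swamee-Jain (Type II): Q = -0.965·√(gD⁵h_f/L)·ln[ε/(3.7D) + √(3.17ν²L/(gD³h_f))]
√(gD⁵h_f/L) = √(9.81·0.225⁵·4.46/88.2) = 0.01691
ε/(3.7D) = 0.00120; √(3.17ν²L/(gD³h_f)) = 3.67×10^-5
Q = -0.965·0.01691·ln(0.001238) = 0.1093 m³/s
Check: V = 2.75 m/s, Re = 3.99×10^5, f = 0.02969, h_f = 4.48 m ≈ 4.46 m ✓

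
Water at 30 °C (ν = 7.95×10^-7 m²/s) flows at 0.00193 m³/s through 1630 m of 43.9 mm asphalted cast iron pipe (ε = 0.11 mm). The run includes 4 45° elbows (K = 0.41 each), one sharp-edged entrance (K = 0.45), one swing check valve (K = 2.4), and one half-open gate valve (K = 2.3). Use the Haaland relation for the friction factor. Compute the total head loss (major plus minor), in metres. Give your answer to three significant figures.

V = 4Q/(πD²) = 1.275 m/s; V²/2g = 0.08287 m
Re = 7.04×10^4, ε/D = 0.00251 → f = 0.02676 (Haaland)
Major: h_f = f(L/D)·V²/2g = 0.02676·37130·0.08287 = 82.32 m
Minor: ΣK = 6.79; h_m = ΣK·V²/2g = 0.5627 m
Total H_L = 82.32 + 0.5627 = 82.89 m

H_L ≈ 82.9 m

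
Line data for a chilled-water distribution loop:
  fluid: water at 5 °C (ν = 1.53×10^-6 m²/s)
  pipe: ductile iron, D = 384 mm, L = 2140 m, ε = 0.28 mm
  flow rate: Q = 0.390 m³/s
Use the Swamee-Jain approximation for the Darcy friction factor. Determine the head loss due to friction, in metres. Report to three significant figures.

h_f ≈ 60.4 m

V = 4Q/(πD²) = 4·0.390/(π·0.384²) = 3.368 m/s
Re = VD/ν = 3.368·0.384/1.53×10^-6 = 8.45×10^5 → turbulent
ε/D = 0.28/384 = 7.29×10^-4
Swamee-Jain: f = 0.01876
h_f = f(L/D)V²/(2g) = 0.01876·(2140/0.384)·3.368²/(2·9.81) = 60.43 m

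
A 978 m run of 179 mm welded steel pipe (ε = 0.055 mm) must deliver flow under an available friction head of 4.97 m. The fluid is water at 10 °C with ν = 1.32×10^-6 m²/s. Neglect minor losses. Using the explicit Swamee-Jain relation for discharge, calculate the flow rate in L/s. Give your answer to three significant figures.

Swamee-Jain (Type II): Q = -0.965·√(gD⁵h_f/L)·ln[ε/(3.7D) + √(3.17ν²L/(gD³h_f))]
√(gD⁵h_f/L) = √(9.81·0.179⁵·4.97/978) = 0.003027
ε/(3.7D) = 8.30×10^-5; √(3.17ν²L/(gD³h_f)) = 1.39×10^-4
Q = -0.965·0.003027·ln(2.220×10^-4) = 0.02457 m³/s
Check: V = 0.976 m/s, Re = 1.32×10^5, f = 0.01877, h_f = 4.98 m ≈ 4.97 m ✓

Q ≈ 24.6 L/s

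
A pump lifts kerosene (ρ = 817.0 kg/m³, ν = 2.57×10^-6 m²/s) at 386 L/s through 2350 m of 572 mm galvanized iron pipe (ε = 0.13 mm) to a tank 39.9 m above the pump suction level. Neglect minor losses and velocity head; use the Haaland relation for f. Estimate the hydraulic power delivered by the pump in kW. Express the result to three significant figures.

P_hyd ≈ 147 kW

V = 4Q/(πD²) = 1.502 m/s; Re = 3.34×10^5; ε/D = 2.27×10^-4; f = 0.01610
h_f = f(L/D)V²/2g = 7.605 m
Total head H = z + h_f = 39.9 + 7.605 = 47.50 m
P_hyd = ρgQH = 817.0·9.81·0.386·47.50 = 147.0 kW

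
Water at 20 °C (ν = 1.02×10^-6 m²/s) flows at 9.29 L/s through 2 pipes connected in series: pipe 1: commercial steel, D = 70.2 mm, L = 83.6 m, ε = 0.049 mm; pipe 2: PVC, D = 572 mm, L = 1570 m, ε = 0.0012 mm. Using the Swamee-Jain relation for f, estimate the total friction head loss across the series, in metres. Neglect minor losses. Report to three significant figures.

Pipe 1: V = 2.400 m/s, Re = 1.65×10^5, ε/D = 6.98×10^-4, f = 0.02021, h_1 = f(L/D)V²/2g = 7.068 m
Pipe 2: V = 0.03615 m/s, Re = 2.03×10^4, ε/D = 2.10×10^-6, f = 0.02573, h_2 = f(L/D)V²/2g = 0.004705 m
Series → Q common, losses add: H = Σh = 7.073 m

H ≈ 7.07 m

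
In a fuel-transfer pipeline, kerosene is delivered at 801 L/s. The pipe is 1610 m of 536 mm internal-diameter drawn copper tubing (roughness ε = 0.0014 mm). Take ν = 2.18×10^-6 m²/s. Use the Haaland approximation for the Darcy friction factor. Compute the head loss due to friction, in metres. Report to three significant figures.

h_f ≈ 22.9 m

V = 4Q/(πD²) = 4·0.801/(π·0.536²) = 3.550 m/s
Re = VD/ν = 3.550·0.536/2.18×10^-6 = 8.73×10^5 → turbulent
ε/D = 0.0014/536 = 2.61×10^-6
Haaland: f = 0.01189
h_f = f(L/D)V²/(2g) = 0.01189·(1610/0.536)·3.550²/(2·9.81) = 22.95 m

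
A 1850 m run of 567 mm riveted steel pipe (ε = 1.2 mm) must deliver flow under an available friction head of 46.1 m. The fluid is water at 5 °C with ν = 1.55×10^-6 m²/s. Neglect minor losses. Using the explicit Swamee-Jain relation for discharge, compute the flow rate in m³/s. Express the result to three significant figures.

Swamee-Jain (Type II): Q = -0.965·√(gD⁵h_f/L)·ln[ε/(3.7D) + √(3.17ν²L/(gD³h_f))]
√(gD⁵h_f/L) = √(9.81·0.567⁵·46.1/1850) = 0.1197
ε/(3.7D) = 5.72×10^-4; √(3.17ν²L/(gD³h_f)) = 1.31×10^-5
Q = -0.965·0.1197·ln(5.851×10^-4) = 0.8598 m³/s
Check: V = 3.41 m/s, Re = 1.25×10^6, f = 0.02398, h_f = 46.2 m ≈ 46.1 m ✓

Q ≈ 0.860 m³/s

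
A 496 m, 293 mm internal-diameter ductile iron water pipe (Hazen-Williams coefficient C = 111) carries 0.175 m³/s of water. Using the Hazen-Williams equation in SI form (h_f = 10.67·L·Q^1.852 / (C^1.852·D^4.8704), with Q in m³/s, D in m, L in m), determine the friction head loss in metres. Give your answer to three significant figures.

h_f = 10.67·496·0.175^1.852 / (111^1.852·0.293^4.8704) = 13.50 m

h_f ≈ 13.5 m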